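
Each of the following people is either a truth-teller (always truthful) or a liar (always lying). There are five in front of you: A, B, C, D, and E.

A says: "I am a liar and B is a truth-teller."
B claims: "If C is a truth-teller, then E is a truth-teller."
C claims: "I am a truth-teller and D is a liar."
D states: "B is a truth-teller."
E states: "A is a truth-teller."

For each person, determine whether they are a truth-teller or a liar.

Consider A. Suppose A is a truth-teller.
Then A's own statement would have to be true, but it can't be — contradiction.
So A is a liar.
With that fixed, E's statement is false, so E is a liar.
Consider B. Suppose B is a truth-teller.
Then A's statement comes out true, contradicting A being a liar.
So B is a liar.
With that fixed, D's statement is false, so D is a liar.
Consider C. Suppose C is a liar.
Then B's statement comes out true, contradicting B being a liar.
So C is a truth-teller.

A: liar, B: liar, C: truth-teller, D: liar, E: liar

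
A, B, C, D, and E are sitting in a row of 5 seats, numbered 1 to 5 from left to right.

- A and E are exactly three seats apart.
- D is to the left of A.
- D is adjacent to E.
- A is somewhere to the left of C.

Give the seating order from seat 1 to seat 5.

From clue 1: A is in {1,2,4,5}.
From clues 1–2: A is in {2,4,5}.
From clues 1–3: A is in {4,5}.
From clues 1–4: E → seat 1, D → seat 2, B → seat 3, A → seat 4, C → seat 5.

E, D, B, A, C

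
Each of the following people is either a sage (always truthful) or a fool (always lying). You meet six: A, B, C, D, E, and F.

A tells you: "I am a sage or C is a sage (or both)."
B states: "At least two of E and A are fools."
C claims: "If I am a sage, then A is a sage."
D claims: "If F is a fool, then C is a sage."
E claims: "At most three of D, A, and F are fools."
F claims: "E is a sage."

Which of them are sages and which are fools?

Regardless of anyone's role, E's statement is true, so E is a sage.
With that fixed, F's statement is true, so F is a sage.
With that fixed, B's statement is false, so B is a fool.
With that fixed, D's statement is true, so D is a sage.
Consider A. Suppose A is a fool.
Then whichever role C has, C's statement has the wrong truth value — contradiction.
So A is a sage.
With that fixed, C's statement is true, so C is a sage.

A: sage, B: fool, C: sage, D: sage, E: sage, F: sage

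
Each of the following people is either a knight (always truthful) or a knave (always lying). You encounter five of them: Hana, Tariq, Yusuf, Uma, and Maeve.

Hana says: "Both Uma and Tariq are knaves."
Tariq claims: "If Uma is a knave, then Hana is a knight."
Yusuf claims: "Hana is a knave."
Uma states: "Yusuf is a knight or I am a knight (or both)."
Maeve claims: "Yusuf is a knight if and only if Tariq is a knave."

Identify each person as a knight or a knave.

Hana: knave, Tariq: knight, Yusuf: knight, Uma: knight, Maeve: knave

Consider Hana. Suppose Hana is a knight.
Then no assignment of the remaining roles makes every statement match its speaker's type — contradiction.
So Hana is a knave.
With that fixed, Yusuf's statement is true, so Yusuf is a knight.
With that fixed, Uma's statement is true, so Uma is a knight.
With that fixed, Tariq's statement is true, so Tariq is a knight.
With that fixed, Maeve's statement is false, so Maeve is a knave.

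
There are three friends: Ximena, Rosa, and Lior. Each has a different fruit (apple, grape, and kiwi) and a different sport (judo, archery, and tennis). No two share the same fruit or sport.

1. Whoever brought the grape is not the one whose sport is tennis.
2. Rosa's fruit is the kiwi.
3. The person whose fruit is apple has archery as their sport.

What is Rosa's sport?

tennis

With clues 1–3, archery and judo are impossible for Rosa's sport.
That leaves tennis.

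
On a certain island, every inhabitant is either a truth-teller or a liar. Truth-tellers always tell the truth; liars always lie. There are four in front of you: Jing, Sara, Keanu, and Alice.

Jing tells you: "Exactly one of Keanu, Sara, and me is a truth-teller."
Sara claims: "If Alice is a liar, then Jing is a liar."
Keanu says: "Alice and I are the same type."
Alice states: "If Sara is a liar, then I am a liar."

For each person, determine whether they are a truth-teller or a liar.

Consider Jing. Suppose Jing is a truth-teller.
Then no assignment of the remaining roles makes every statement match its speaker's type — contradiction.
So Jing is a liar.
With that fixed, Sara's statement is true, so Sara is a truth-teller.
With that fixed, Alice's statement is true, so Alice is a truth-teller.
Consider Keanu. Suppose Keanu is a liar.
Then Jing's statement comes out true, contradicting Jing being a liar.
So Keanu is a truth-teller.

Jing: liar, Sara: truth-teller, Keanu: truth-teller, Alice: truth-teller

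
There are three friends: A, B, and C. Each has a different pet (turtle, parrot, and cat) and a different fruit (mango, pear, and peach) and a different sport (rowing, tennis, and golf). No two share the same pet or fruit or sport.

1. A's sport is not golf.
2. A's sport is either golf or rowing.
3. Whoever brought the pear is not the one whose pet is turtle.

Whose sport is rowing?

With clues 1–2, B and C are impossible for the one with sport rowing.
That leaves A.

A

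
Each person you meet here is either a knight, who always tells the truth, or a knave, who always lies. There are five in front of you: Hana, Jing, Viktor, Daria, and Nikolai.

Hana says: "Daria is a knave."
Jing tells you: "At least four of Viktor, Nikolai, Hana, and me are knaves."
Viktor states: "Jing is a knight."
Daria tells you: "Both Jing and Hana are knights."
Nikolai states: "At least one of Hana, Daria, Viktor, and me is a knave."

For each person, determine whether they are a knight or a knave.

Hana: knight, Jing: knave, Viktor: knave, Daria: knave, Nikolai: knight

Consider Hana. Suppose Hana is a knave.
Then no assignment of the remaining roles makes every statement match its speaker's type — contradiction.
So Hana is a knight.
With that fixed, Jing's statement is false, so Jing is a knave.
With that fixed, Viktor's statement is false, so Viktor is a knave.
With that fixed, Daria's statement is false, so Daria is a knave.
With that fixed, Nikolai's statement is true, so Nikolai is a knight.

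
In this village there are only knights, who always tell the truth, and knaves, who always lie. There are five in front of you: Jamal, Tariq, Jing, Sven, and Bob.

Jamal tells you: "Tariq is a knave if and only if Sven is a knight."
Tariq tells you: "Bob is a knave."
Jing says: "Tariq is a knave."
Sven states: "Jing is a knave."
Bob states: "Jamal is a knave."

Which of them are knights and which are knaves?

Consider Jamal. Suppose Jamal is a knight.
Then no assignment of the remaining roles makes every statement match its speaker's type — contradiction.
So Jamal is a knave.
With that fixed, Bob's statement is true, so Bob is a knight.
With that fixed, Tariq's statement is false, so Tariq is a knave.
With that fixed, Jing's statement is true, so Jing is a knight.
With that fixed, Sven's statement is false, so Sven is a knave.

Jamal: knave, Tariq: knave, Jing: knight, Sven: knave, Bob: knight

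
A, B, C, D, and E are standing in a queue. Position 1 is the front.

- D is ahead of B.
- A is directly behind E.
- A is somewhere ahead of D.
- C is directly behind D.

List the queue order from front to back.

E, A, D, C, B

From clue 1: B is in {2,3,4,5}.
From clues 1–2: A is in {2,3,4,5}.
From clues 1–3: A is in {2,3}.
From clues 1–4: E → position 1, A → position 2, D → position 3, C → position 4, B → position 5.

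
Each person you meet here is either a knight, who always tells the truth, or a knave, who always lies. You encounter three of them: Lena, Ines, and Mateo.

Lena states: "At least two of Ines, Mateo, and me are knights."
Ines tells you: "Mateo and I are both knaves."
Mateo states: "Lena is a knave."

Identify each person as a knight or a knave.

Consider Lena. Suppose Lena is a knight.
Then no assignment of the remaining roles makes every statement match its speaker's type — contradiction.
So Lena is a knave.
With that fixed, Mateo's statement is true, so Mateo is a knight.
With that fixed, Ines's statement is false, so Ines is a knave.

Lena: knave, Ines: knave, Mateo: knight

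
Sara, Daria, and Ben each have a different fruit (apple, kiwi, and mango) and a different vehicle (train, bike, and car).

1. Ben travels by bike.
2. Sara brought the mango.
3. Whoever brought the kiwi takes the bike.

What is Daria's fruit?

With clues 1–2, mango is impossible for Daria's fruit.
With clues 1–3, kiwi is impossible for Daria's fruit.
That leaves apple.

apple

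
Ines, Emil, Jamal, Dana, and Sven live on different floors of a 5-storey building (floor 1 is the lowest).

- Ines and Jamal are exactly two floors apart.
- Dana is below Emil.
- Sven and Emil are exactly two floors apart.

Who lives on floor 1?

Dana

With clues 1–2, Emil is ruled out for floor 1.
With clues 1–3, Ines, Jamal, and Sven are ruled out for floor 1.
So floor 1 is Dana.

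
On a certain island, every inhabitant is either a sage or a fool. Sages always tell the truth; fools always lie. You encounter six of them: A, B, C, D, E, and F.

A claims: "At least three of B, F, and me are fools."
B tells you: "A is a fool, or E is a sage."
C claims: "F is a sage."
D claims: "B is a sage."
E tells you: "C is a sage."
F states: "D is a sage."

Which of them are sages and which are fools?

Consider A. Suppose A is a sage.
Then A's own statement would have to be true, but it can't be — contradiction.
So A is a fool.
With that fixed, B's statement is true, so B is a sage.
With that fixed, D's statement is true, so D is a sage.
With that fixed, F's statement is true, so F is a sage.
With that fixed, C's statement is true, so C is a sage.
With that fixed, E's statement is true, so E is a sage.

A: fool, B: sage, C: sage, D: sage, E: sage, F: sage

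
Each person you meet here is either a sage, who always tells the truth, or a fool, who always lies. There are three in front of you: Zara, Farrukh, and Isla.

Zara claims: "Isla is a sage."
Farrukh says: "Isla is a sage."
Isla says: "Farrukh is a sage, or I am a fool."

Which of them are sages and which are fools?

Consider Zara. Suppose Zara is a fool.
Then no assignment of the remaining roles makes every statement match its speaker's type — contradiction.
So Zara is a sage.
Consider Farrukh. Suppose Farrukh is a fool.
Then whichever role Isla has, Isla's statement has the wrong truth value — contradiction.
So Farrukh is a sage.
With that fixed, Isla's statement is true, so Isla is a sage.

Zara: sage, Farrukh: sage, Isla: sage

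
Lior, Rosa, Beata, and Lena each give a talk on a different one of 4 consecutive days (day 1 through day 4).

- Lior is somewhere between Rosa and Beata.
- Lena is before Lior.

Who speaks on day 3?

With clues 1–2, Beata, Lena, and Rosa are ruled out for day 3.
So day 3 is Lior.

Lior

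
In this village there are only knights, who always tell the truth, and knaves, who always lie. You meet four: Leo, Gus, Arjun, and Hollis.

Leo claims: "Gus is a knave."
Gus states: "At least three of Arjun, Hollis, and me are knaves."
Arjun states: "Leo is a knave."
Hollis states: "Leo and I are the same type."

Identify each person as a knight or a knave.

Leo: knight, Gus: knave, Arjun: knave, Hollis: knight

Consider Leo. Suppose Leo is a knave.
Then whichever role Hollis has, Hollis's statement has the wrong truth value — contradiction.
So Leo is a knight.
With that fixed, Arjun's statement is false, so Arjun is a knave.
Consider Gus. Suppose Gus is a knight.
Then Leo's statement comes out false, contradicting Leo being a knight.
So Gus is a knave.
Consider Hollis. Suppose Hollis is a knave.
Then Gus's statement comes out true, contradicting Gus being a knave.
So Hollis is a knight.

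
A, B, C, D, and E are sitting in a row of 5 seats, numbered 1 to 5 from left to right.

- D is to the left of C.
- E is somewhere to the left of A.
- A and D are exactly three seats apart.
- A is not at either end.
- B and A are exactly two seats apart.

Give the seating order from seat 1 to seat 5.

From clue 1: C is in {2,3,4,5}.
From clues 1–2: A is in {2,3,4,5}.
From clues 1–3: A is in {4,5}.
From clues 1–4: D → seat 1, A → seat 4.
From clues 1–5: B → seat 2, E → seat 3, C → seat 5.

D, B, E, A, C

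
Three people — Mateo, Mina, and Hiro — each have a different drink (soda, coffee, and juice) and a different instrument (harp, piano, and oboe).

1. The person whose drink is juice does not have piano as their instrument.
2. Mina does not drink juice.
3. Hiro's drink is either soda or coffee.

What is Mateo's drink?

With clues 1–3, coffee and soda are impossible for Mateo's drink.
That leaves juice.

juice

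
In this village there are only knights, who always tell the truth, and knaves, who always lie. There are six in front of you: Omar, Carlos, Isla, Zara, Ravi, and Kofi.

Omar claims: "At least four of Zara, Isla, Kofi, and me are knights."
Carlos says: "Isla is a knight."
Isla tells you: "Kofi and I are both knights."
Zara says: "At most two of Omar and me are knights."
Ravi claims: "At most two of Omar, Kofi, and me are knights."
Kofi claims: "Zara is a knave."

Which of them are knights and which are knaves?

Omar: knave, Carlos: knave, Isla: knave, Zara: knight, Ravi: knight, Kofi: knave

Regardless of anyone's role, Zara's statement is true, so Zara is a knight.
With that fixed, Kofi's statement is false, so Kofi is a knave.
With that fixed, Omar's statement is false, so Omar is a knave.
With that fixed, Isla's statement is false, so Isla is a knave.
With that fixed, Ravi's statement is true, so Ravi is a knight.
With that fixed, Carlos's statement is false, so Carlos is a knave.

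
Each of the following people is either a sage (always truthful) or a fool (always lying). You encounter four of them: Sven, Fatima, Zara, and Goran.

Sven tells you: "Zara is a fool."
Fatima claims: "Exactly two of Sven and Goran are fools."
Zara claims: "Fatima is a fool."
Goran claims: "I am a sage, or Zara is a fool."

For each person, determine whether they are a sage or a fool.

Consider Sven. Suppose Sven is a sage.
Then no assignment of the remaining roles makes every statement match its speaker's type — contradiction.
So Sven is a fool.
Consider Fatima. Suppose Fatima is a sage.
Then no assignment of the remaining roles makes every statement match its speaker's type — contradiction.
So Fatima is a fool.
With that fixed, Zara's statement is true, so Zara is a sage.
Consider Goran. Suppose Goran is a fool.
Then Fatima's statement comes out true, contradicting Fatima being a fool.
So Goran is a sage.

Sven: fool, Fatima: fool, Zara: sage, Goran: sage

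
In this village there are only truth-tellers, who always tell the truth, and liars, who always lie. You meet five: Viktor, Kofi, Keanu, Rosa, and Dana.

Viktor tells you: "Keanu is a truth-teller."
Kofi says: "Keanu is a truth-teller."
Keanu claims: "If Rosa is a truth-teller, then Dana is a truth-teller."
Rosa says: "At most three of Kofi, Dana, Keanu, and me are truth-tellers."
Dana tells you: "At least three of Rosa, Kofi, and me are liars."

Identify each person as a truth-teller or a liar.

Consider Viktor. Suppose Viktor is a truth-teller.
Then no assignment of the remaining roles makes every statement match its speaker's type — contradiction.
So Viktor is a liar.
Consider Kofi. Suppose Kofi is a truth-teller.
Then no assignment of the remaining roles makes every statement match its speaker's type — contradiction.
So Kofi is a liar.
With that fixed, Rosa's statement is true, so Rosa is a truth-teller.
With that fixed, Dana's statement is false, so Dana is a liar.
With that fixed, Keanu's statement is false, so Keanu is a liar.

Viktor: liar, Kofi: liar, Keanu: liar, Rosa: truth-teller, Dana: liar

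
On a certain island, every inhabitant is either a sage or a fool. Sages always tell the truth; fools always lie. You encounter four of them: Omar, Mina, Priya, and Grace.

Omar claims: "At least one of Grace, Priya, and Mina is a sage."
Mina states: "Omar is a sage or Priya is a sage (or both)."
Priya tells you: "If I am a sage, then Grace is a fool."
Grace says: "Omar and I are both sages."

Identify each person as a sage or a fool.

Consider Omar. Suppose Omar is a fool.
Then no assignment of the remaining roles makes every statement match its speaker's type — contradiction.
So Omar is a sage.
With that fixed, Mina's statement is true, so Mina is a sage.
Consider Priya. Suppose Priya is a fool.
Then Priya's own statement would have to be false, but it can't be — contradiction.
So Priya is a sage.
Consider Grace. Suppose Grace is a sage.
Then Priya's statement comes out false, contradicting Priya being a sage.
So Grace is a fool.

Omar: sage, Mina: sage, Priya: sage, Grace: fool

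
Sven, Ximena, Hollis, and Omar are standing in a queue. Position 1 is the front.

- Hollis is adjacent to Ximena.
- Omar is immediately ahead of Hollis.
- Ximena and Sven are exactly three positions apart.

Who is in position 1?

Sven

With clues 1–2, Hollis and Ximena are ruled out for position 1.
With clues 1–3, Omar is ruled out for position 1.
So position 1 is Sven.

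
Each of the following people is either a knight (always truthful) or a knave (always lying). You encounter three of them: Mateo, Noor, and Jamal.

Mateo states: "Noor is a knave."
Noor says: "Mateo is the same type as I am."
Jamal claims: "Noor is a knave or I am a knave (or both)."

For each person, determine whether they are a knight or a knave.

Consider Mateo. Suppose Mateo is a knave.
Then whichever role Noor has, Noor's statement has the wrong truth value — contradiction.
So Mateo is a knight.
Consider Noor. Suppose Noor is a knight.
Then Mateo's statement comes out false, contradicting Mateo being a knight.
So Noor is a knave.
With that fixed, Jamal's statement is true, so Jamal is a knight.

Mateo: knight, Noor: knave, Jamal: knight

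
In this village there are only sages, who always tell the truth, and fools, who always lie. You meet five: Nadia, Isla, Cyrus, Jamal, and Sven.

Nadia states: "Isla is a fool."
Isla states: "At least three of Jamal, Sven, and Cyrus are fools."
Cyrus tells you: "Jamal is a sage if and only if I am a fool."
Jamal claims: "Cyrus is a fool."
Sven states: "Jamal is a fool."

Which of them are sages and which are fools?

Consider Nadia. Suppose Nadia is a fool.
Then no assignment of the remaining roles makes every statement match its speaker's type — contradiction.
So Nadia is a sage.
Consider Isla. Suppose Isla is a sage.
Then Nadia's statement comes out false, contradicting Nadia being a sage.
So Isla is a fool.
Consider Cyrus. Suppose Cyrus is a fool.
Then no assignment of the remaining roles makes every statement match its speaker's type — contradiction.
So Cyrus is a sage.
With that fixed, Jamal's statement is false, so Jamal is a fool.
With that fixed, Sven's statement is true, so Sven is a sage.

Nadia: sage, Isla: fool, Cyrus: sage, Jamal: fool, Sven: sage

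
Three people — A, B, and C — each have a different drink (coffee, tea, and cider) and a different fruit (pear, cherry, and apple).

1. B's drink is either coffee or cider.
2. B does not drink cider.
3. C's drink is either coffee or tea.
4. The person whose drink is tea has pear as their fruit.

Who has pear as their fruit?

With clues 1–4, A and B are impossible for the one with fruit pear.
That leaves C.

C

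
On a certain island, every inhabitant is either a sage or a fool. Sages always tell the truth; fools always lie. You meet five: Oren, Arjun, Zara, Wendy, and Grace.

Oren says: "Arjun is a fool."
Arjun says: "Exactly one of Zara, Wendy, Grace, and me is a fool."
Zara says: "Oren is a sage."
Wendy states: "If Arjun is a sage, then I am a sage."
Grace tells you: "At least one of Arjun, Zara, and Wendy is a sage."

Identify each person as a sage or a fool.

Consider Oren. Suppose Oren is a sage.
Then no assignment of the remaining roles makes every statement match its speaker's type — contradiction.
So Oren is a fool.
With that fixed, Zara's statement is false, so Zara is a fool.
Consider Arjun. Suppose Arjun is a fool.
Then Oren's statement comes out true, contradicting Oren being a fool.
So Arjun is a sage.
With that fixed, Grace's statement is true, so Grace is a sage.
Consider Wendy. Suppose Wendy is a fool.
Then Arjun's statement comes out false, contradicting Arjun being a sage.
So Wendy is a sage.

Oren: fool, Arjun: sage, Zara: fool, Wendy: sage, Grace: sage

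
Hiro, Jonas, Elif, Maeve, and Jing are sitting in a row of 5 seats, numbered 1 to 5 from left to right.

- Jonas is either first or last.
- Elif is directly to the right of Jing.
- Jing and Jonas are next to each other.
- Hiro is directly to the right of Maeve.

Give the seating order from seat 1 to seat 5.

From clue 1: Jonas is in {1,5}.
From clues 1–3: Jonas → seat 1, Jing → seat 2, Elif → seat 3.
From clues 1–4: Maeve → seat 4, Hiro → seat 5.

Jonas, Jing, Elif, Maeve, Hiro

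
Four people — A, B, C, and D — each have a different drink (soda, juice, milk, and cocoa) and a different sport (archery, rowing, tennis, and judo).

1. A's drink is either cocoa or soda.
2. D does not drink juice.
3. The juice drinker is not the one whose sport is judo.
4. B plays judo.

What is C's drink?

With clues 1–4, cocoa, milk, and soda are impossible for C's drink.
That leaves juice.

juice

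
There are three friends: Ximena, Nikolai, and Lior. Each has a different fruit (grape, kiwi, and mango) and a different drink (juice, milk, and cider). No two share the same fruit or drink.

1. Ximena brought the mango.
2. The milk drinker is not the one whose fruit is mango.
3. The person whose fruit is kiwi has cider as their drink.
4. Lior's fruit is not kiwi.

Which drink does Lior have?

milk

With clues 1–3, juice is impossible for Lior's drink.
With clues 1–4, cider is impossible for Lior's drink.
That leaves milk.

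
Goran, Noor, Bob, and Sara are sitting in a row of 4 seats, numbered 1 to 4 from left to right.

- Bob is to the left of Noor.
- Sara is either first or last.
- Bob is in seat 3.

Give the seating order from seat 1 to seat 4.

Sara, Goran, Bob, Noor

From clue 1: Noor is in {2,3,4}.
From clues 1–2: Sara is in {1,4}.
From clues 1–3: Sara → seat 1, Goran → seat 2, Bob → seat 3, Noor → seat 4.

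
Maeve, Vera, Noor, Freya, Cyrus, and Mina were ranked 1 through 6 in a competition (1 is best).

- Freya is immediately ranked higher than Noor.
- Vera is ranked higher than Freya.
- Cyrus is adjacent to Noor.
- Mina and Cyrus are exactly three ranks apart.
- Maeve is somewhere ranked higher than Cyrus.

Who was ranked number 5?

With clues 1–2, Vera is ruled out for rank 5.
With clues 1–3, Freya is ruled out for rank 5.
With clues 1–4, Maeve and Mina are ruled out for rank 5.
With clues 1–5, Cyrus is ruled out for rank 5.
So rank 5 is Noor.

Noor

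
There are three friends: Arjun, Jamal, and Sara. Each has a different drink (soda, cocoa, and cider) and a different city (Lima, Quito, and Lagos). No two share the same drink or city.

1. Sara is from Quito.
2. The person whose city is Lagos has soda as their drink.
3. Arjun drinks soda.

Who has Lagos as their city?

Clue 1 rules out Sara for the one with city Lagos.
With clues 1–3, Jamal is impossible for the one with city Lagos.
That leaves Arjun.

Arjun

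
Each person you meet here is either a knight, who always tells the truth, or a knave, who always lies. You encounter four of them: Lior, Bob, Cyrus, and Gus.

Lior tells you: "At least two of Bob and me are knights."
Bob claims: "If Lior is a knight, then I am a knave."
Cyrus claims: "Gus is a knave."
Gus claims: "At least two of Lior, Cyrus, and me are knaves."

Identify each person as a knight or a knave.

Lior: knave, Bob: knight, Cyrus: knave, Gus: knight

Consider Lior. Suppose Lior is a knight.
Then whichever role Bob has, Bob's statement has the wrong truth value — contradiction.
So Lior is a knave.
With that fixed, Bob's statement is true, so Bob is a knight.
Consider Cyrus. Suppose Cyrus is a knight.
Then whichever role Gus has, Gus's statement has the wrong truth value — contradiction.
So Cyrus is a knave.
With that fixed, Gus's statement is true, so Gus is a knight.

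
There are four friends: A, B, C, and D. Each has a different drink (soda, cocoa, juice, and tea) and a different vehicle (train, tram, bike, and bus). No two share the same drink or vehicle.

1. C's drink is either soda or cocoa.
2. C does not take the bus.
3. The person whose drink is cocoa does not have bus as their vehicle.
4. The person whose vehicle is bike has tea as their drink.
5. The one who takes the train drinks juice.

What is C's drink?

Clue 1 rules out juice and tea for C's drink.
With clues 1–5, soda is impossible for C's drink.
That leaves cocoa.

cocoa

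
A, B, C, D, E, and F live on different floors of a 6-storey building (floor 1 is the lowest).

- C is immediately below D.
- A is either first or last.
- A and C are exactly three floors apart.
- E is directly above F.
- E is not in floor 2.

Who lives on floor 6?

B

With clue 1, C is ruled out for floor 6.
With clues 1–3, D is ruled out for floor 6.
With clues 1–4, E and F are ruled out for floor 6.
With clues 1–5, A is ruled out for floor 6.
So floor 6 is B.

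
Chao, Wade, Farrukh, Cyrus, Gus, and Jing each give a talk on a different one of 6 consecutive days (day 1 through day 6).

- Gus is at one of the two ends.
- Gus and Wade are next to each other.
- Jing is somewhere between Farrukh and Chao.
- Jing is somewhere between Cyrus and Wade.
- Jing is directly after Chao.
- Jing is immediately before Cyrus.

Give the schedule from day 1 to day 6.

Gus, Wade, Chao, Jing, Cyrus, Farrukh

From clue 1: Gus is in {1,6}.
From clues 1–2: Wade is in {2,5}.
From clues 1–5: Chao is in {2,3}.
From clues 1–6: Gus → day 1, Wade → day 2, Chao → day 3, Jing → day 4, Cyrus → day 5, Farrukh → day 6.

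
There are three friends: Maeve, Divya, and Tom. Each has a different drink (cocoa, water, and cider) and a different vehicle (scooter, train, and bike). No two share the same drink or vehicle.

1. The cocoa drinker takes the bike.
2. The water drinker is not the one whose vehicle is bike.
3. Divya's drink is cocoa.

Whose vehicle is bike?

With clues 1–3, Maeve and Tom are impossible for the one with vehicle bike.
That leaves Divya.

Divya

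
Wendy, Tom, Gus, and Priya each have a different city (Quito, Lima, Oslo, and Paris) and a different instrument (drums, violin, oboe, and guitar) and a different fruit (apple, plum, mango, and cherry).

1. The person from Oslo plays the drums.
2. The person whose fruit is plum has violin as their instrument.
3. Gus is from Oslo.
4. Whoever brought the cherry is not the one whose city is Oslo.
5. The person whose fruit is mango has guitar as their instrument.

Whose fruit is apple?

Gus

With clues 1–5, Priya, Tom, and Wendy are impossible for the one with fruit apple.
That leaves Gus.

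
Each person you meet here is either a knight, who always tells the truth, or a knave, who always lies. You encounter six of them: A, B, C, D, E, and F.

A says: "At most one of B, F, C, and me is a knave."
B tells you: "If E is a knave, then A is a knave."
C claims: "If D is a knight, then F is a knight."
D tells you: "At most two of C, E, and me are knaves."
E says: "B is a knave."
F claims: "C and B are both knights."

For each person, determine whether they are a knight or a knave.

Consider A. Suppose A is a knight.
Then no assignment of the remaining roles makes every statement match its speaker's type — contradiction.
So A is a knave.
With that fixed, B's statement is true, so B is a knight.
With that fixed, E's statement is false, so E is a knave.
Consider C. Suppose C is a knight.
Then no assignment of the remaining roles makes every statement match its speaker's type — contradiction.
So C is a knave.
With that fixed, F's statement is false, so F is a knave.
Consider D. Suppose D is a knave.
Then C's statement comes out true, contradicting C being a knave.
So D is a knight.

A: knave, B: knight, C: knave, D: knight, E: knave, F: knave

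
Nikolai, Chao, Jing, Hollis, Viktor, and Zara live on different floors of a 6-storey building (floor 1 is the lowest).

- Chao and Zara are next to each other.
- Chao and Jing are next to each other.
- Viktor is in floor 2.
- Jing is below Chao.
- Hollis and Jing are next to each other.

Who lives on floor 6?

With clues 1–2, Chao is ruled out for floor 6.
With clues 1–3, Viktor is ruled out for floor 6.
With clues 1–4, Jing is ruled out for floor 6.
With clues 1–5, Hollis and Nikolai are ruled out for floor 6.
So floor 6 is Zara.

Zara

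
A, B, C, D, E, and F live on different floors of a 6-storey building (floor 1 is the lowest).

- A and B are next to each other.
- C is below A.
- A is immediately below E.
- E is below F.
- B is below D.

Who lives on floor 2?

With clues 1–3, A and E are ruled out for floor 2.
With clues 1–4, F is ruled out for floor 2.
With clues 1–5, C and D are ruled out for floor 2.
So floor 2 is B.

B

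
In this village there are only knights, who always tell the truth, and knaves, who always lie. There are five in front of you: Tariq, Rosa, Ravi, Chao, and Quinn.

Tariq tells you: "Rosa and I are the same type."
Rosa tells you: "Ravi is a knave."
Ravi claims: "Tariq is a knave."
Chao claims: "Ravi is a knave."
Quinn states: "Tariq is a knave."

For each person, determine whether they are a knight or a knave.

Consider Tariq. Suppose Tariq is a knave.
Then no assignment of the remaining roles makes every statement match its speaker's type — contradiction.
So Tariq is a knight.
With that fixed, Ravi's statement is false, so Ravi is a knave.
With that fixed, Chao's statement is true, so Chao is a knight.
With that fixed, Quinn's statement is false, so Quinn is a knave.
With that fixed, Rosa's statement is true, so Rosa is a knight.

Tariq: knight, Rosa: knight, Ravi: knave, Chao: knight, Quinn: knave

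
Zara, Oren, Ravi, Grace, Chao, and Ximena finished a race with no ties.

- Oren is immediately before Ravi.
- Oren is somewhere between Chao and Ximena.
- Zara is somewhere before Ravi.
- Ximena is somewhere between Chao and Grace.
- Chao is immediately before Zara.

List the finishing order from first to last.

From clue 1: Oren is in {1,2,3,4,5}.
From clues 1–2: Oren is in {2,3,4}.
From clues 1–3: Oren is in {3,4}.
From clues 1–5: Chao → place 1, Zara → place 2, Oren → place 3, Ravi → place 4, Ximena → place 5, Grace → place 6.

Chao, Zara, Oren, Ravi, Ximena, Grace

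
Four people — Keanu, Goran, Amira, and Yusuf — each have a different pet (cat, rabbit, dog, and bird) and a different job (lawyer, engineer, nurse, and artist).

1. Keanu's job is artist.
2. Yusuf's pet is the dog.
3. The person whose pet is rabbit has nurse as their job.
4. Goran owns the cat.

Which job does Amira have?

Clue 1 rules out artist for Amira's job.
With clues 1–4, engineer and lawyer are impossible for Amira's job.
That leaves nurse.

nurse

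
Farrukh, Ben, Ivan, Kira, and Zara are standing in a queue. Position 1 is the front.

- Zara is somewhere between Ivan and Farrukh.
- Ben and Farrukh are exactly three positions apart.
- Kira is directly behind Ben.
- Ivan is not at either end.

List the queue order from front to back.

From clue 1: Zara is in {2,3,4}.
From clues 1–3: Farrukh is in {1,5}.
From clues 1–4: Farrukh → position 1, Zara → position 2, Ivan → position 3, Ben → position 4, Kira → position 5.

Farrukh, Zara, Ivan, Ben, Kira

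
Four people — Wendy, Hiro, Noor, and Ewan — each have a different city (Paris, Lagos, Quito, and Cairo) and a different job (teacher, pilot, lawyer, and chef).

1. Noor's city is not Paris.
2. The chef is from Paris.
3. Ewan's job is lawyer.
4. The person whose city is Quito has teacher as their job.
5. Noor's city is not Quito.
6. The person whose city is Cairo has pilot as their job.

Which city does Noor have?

Clue 1 rules out Paris for Noor's city.
With clues 1–5, Quito is impossible for Noor's city.
With clues 1–6, Lagos is impossible for Noor's city.
That leaves Cairo.

Cairo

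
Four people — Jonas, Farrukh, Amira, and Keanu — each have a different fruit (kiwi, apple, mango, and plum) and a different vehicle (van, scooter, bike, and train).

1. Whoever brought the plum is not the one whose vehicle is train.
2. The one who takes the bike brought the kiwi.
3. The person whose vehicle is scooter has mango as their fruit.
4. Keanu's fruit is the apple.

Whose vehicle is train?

With clues 1–4, Amira, Farrukh, and Jonas are impossible for the one with vehicle train.
That leaves Keanu.

Keanu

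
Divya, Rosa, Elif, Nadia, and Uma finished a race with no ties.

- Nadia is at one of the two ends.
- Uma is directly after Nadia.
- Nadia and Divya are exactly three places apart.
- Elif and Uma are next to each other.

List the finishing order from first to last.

From clue 1: Nadia is in {1,5}.
From clues 1–2: Nadia → place 1, Uma → place 2.
From clues 1–3: Divya → place 4.
From clues 1–4: Elif → place 3, Rosa → place 5.

Nadia, Uma, Elif, Divya, Rosa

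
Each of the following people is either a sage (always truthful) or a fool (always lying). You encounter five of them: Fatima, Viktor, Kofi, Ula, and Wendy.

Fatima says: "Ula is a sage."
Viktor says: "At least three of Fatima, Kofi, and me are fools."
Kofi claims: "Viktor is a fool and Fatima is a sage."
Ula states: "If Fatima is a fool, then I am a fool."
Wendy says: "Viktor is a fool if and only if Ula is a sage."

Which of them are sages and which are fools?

Consider Fatima. Suppose Fatima is a fool.
Then whichever role Ula has, Ula's statement has the wrong truth value — contradiction.
So Fatima is a sage.
With that fixed, Viktor's statement is false, so Viktor is a fool.
With that fixed, Kofi's statement is true, so Kofi is a sage.
With that fixed, Ula's statement is true, so Ula is a sage.
With that fixed, Wendy's statement is true, so Wendy is a sage.

Fatima: sage, Viktor: fool, Kofi: sage, Ula: sage, Wendy: sage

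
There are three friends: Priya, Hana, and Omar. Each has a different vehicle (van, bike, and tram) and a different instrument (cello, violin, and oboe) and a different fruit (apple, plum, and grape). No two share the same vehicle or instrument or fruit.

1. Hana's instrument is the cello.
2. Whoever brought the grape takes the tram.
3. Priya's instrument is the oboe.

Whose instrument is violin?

Clue 1 rules out Hana for the one with instrument violin.
With clues 1–3, Priya is impossible for the one with instrument violin.
That leaves Omar.

Omar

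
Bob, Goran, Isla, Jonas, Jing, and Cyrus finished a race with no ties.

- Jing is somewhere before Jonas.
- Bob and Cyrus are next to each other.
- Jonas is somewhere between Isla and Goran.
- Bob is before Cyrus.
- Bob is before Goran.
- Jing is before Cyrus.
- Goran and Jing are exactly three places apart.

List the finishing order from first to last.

Jing, Bob, Cyrus, Goran, Jonas, Isla

From clue 1: Jonas is in {2,3,4,5,6}.
From clues 1–3: Jonas is in {3,5}.
From clues 1–6: Goran is in {4,6}.
From clues 1–7: Jing → place 1, Bob → place 2, Cyrus → place 3, Goran → place 4, Jonas → place 5, Isla → place 6.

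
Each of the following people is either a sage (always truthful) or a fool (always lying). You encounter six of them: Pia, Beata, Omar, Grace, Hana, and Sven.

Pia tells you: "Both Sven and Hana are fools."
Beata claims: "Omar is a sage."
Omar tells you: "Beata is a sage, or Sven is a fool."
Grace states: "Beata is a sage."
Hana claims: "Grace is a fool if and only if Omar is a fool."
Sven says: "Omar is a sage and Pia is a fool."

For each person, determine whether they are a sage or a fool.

Pia: fool, Beata: sage, Omar: sage, Grace: sage, Hana: sage, Sven: sage

Consider Pia. Suppose Pia is a sage.
Then no assignment of the remaining roles makes every statement match its speaker's type — contradiction.
So Pia is a fool.
Consider Beata. Suppose Beata is a fool.
Then no assignment of the remaining roles makes every statement match its speaker's type — contradiction.
So Beata is a sage.
With that fixed, Omar's statement is true, so Omar is a sage.
With that fixed, Grace's statement is true, so Grace is a sage.
With that fixed, Hana's statement is true, so Hana is a sage.
With that fixed, Sven's statement is true, so Sven is a sage.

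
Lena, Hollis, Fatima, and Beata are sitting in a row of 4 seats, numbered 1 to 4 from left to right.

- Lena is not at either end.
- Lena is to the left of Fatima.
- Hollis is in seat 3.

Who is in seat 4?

With clue 1, Lena is ruled out for seat 4.
With clues 1–3, Beata and Hollis are ruled out for seat 4.
So seat 4 is Fatima.

Fatima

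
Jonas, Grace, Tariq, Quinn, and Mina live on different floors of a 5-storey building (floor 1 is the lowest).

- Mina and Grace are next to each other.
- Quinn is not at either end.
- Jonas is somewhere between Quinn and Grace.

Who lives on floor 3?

With clues 1–3, Grace, Mina, Quinn, and Tariq are ruled out for floor 3.
So floor 3 is Jonas.

Jonas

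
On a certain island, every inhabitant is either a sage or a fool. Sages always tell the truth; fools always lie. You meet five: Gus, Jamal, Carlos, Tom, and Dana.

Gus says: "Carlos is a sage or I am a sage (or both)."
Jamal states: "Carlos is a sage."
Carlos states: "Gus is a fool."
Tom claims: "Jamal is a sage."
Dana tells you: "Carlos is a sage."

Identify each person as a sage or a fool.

Consider Gus. Suppose Gus is a fool.
Then no assignment of the remaining roles makes every statement match its speaker's type — contradiction.
So Gus is a sage.
With that fixed, Carlos's statement is false, so Carlos is a fool.
With that fixed, Dana's statement is false, so Dana is a fool.
With that fixed, Jamal's statement is false, so Jamal is a fool.
With that fixed, Tom's statement is false, so Tom is a fool.

Gus: sage, Jamal: fool, Carlos: fool, Tom: fool, Dana: fool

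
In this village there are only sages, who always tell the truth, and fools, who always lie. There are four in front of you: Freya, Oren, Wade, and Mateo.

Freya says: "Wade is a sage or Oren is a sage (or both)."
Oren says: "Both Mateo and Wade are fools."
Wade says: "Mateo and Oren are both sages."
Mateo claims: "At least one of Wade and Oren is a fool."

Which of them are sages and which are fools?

Freya: fool, Oren: fool, Wade: fool, Mateo: sage

Consider Freya. Suppose Freya is a sage.
Then no assignment of the remaining roles makes every statement match its speaker's type — contradiction.
So Freya is a fool.
Consider Oren. Suppose Oren is a sage.
Then Freya's statement comes out true, contradicting Freya being a fool.
So Oren is a fool.
With that fixed, Wade's statement is false, so Wade is a fool.
With that fixed, Mateo's statement is true, so Mateo is a sage.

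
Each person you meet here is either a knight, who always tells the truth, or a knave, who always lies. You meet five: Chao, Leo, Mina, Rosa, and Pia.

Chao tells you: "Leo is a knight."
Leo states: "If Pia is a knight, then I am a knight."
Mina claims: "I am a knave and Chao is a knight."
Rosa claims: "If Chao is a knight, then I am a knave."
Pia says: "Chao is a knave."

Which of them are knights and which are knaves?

Chao: knave, Leo: knave, Mina: knave, Rosa: knight, Pia: knight

Consider Chao. Suppose Chao is a knight.
Then whichever role Mina has, Mina's statement has the wrong truth value — contradiction.
So Chao is a knave.
With that fixed, Mina's statement is false, so Mina is a knave.
With that fixed, Rosa's statement is true, so Rosa is a knight.
With that fixed, Pia's statement is true, so Pia is a knight.
Consider Leo. Suppose Leo is a knight.
Then Chao's statement comes out true, contradicting Chao being a knave.
So Leo is a knave.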